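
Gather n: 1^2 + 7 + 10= 18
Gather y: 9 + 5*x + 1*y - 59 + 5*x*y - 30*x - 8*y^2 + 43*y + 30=-25*x - 8*y^2 + y*(5*x + 44) - 20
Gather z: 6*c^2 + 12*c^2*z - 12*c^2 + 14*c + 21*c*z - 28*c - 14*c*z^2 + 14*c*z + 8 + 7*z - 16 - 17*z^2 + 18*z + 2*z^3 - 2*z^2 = -6*c^2 - 14*c + 2*z^3 + z^2*(-14*c - 19) + z*(12*c^2 + 35*c + 25) - 8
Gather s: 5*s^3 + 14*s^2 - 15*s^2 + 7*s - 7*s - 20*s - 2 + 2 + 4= 5*s^3 - s^2 - 20*s + 4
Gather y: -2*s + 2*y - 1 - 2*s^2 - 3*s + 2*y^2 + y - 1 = -2*s^2 - 5*s + 2*y^2 + 3*y - 2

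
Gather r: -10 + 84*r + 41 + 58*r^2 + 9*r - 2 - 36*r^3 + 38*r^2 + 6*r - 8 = -36*r^3 + 96*r^2 + 99*r + 21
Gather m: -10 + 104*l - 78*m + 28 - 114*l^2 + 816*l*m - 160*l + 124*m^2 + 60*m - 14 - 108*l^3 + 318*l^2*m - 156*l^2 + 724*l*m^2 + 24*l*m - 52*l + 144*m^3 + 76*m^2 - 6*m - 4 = -108*l^3 - 270*l^2 - 108*l + 144*m^3 + m^2*(724*l + 200) + m*(318*l^2 + 840*l - 24)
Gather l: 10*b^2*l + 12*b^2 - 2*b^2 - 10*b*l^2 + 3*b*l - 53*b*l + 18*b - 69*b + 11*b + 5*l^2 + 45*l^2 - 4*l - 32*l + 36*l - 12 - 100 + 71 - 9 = 10*b^2 - 40*b + l^2*(50 - 10*b) + l*(10*b^2 - 50*b) - 50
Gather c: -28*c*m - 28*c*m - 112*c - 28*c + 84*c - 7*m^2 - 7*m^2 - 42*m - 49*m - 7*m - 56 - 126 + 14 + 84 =c*(-56*m - 56) - 14*m^2 - 98*m - 84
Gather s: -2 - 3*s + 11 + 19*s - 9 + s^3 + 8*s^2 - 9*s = s^3 + 8*s^2 + 7*s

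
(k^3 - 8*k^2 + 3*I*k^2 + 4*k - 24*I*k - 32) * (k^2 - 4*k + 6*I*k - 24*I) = k^5 - 12*k^4 + 9*I*k^4 + 18*k^3 - 108*I*k^3 + 168*k^2 + 312*I*k^2 - 448*k - 288*I*k + 768*I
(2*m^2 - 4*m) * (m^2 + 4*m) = 2*m^4 + 4*m^3 - 16*m^2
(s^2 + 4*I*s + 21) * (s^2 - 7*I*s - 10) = s^4 - 3*I*s^3 + 39*s^2 - 187*I*s - 210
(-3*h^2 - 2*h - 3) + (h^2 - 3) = -2*h^2 - 2*h - 6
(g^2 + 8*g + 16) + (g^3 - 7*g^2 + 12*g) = g^3 - 6*g^2 + 20*g + 16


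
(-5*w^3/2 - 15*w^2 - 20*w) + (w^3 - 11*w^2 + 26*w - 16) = -3*w^3/2 - 26*w^2 + 6*w - 16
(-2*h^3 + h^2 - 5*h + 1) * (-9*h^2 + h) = 18*h^5 - 11*h^4 + 46*h^3 - 14*h^2 + h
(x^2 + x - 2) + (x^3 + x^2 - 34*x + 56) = x^3 + 2*x^2 - 33*x + 54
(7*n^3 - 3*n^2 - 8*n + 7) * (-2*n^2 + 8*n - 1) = -14*n^5 + 62*n^4 - 15*n^3 - 75*n^2 + 64*n - 7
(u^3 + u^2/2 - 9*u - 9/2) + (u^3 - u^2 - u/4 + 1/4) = 2*u^3 - u^2/2 - 37*u/4 - 17/4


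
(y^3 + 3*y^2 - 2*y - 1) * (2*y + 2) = 2*y^4 + 8*y^3 + 2*y^2 - 6*y - 2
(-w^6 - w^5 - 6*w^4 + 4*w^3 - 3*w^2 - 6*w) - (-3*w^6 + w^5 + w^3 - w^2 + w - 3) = 2*w^6 - 2*w^5 - 6*w^4 + 3*w^3 - 2*w^2 - 7*w + 3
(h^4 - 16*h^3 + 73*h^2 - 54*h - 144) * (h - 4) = h^5 - 20*h^4 + 137*h^3 - 346*h^2 + 72*h + 576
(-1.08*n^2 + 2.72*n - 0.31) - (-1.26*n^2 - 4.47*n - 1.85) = 0.18*n^2 + 7.19*n + 1.54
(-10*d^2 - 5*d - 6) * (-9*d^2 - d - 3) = 90*d^4 + 55*d^3 + 89*d^2 + 21*d + 18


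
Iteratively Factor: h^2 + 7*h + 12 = (h + 4)*(h + 3)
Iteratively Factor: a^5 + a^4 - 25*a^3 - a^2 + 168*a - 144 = (a - 3)*(a^4 + 4*a^3 - 13*a^2 - 40*a + 48) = (a - 3)*(a + 4)*(a^3 - 13*a + 12) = (a - 3)^2*(a + 4)*(a^2 + 3*a - 4) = (a - 3)^2*(a + 4)^2*(a - 1)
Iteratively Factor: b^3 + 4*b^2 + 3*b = (b)*(b^2 + 4*b + 3) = b*(b + 3)*(b + 1)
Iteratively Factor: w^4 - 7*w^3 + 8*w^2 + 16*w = (w - 4)*(w^3 - 3*w^2 - 4*w) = (w - 4)*(w + 1)*(w^2 - 4*w) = (w - 4)^2*(w + 1)*(w)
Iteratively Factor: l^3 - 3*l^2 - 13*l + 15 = (l - 1)*(l^2 - 2*l - 15) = (l - 5)*(l - 1)*(l + 3)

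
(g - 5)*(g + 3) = g^2 - 2*g - 15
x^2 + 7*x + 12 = (x + 3)*(x + 4)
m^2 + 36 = (m - 6*I)*(m + 6*I)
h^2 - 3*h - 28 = (h - 7)*(h + 4)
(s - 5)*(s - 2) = s^2 - 7*s + 10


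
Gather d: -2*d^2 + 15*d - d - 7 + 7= -2*d^2 + 14*d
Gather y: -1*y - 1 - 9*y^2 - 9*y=-9*y^2 - 10*y - 1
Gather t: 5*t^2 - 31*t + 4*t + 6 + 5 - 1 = 5*t^2 - 27*t + 10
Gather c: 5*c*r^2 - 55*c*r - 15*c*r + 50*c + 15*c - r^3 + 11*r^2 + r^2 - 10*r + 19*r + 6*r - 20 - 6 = c*(5*r^2 - 70*r + 65) - r^3 + 12*r^2 + 15*r - 26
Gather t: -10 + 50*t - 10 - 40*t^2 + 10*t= -40*t^2 + 60*t - 20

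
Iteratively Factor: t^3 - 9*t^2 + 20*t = (t)*(t^2 - 9*t + 20) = t*(t - 5)*(t - 4)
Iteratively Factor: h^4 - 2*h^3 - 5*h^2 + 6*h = (h - 1)*(h^3 - h^2 - 6*h) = (h - 1)*(h + 2)*(h^2 - 3*h) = h*(h - 1)*(h + 2)*(h - 3)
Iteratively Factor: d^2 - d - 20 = (d + 4)*(d - 5)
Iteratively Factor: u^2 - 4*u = (u)*(u - 4)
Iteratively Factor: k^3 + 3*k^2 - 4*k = (k - 1)*(k^2 + 4*k) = (k - 1)*(k + 4)*(k)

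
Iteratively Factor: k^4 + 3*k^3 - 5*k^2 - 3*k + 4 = (k - 1)*(k^3 + 4*k^2 - k - 4) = (k - 1)*(k + 1)*(k^2 + 3*k - 4) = (k - 1)^2*(k + 1)*(k + 4)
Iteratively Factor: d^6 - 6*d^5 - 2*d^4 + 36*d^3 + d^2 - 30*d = (d + 1)*(d^5 - 7*d^4 + 5*d^3 + 31*d^2 - 30*d) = (d + 1)*(d + 2)*(d^4 - 9*d^3 + 23*d^2 - 15*d) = d*(d + 1)*(d + 2)*(d^3 - 9*d^2 + 23*d - 15) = d*(d - 5)*(d + 1)*(d + 2)*(d^2 - 4*d + 3) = d*(d - 5)*(d - 1)*(d + 1)*(d + 2)*(d - 3)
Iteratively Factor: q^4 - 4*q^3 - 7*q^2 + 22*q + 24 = (q - 3)*(q^3 - q^2 - 10*q - 8) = (q - 3)*(q + 2)*(q^2 - 3*q - 4) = (q - 4)*(q - 3)*(q + 2)*(q + 1)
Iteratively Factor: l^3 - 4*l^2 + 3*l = (l - 1)*(l^2 - 3*l) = l*(l - 1)*(l - 3)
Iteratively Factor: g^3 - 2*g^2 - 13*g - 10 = (g - 5)*(g^2 + 3*g + 2) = (g - 5)*(g + 2)*(g + 1)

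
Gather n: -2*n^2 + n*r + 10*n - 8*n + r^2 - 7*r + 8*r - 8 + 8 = -2*n^2 + n*(r + 2) + r^2 + r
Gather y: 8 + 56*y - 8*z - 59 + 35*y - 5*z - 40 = 91*y - 13*z - 91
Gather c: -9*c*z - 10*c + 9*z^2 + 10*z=c*(-9*z - 10) + 9*z^2 + 10*z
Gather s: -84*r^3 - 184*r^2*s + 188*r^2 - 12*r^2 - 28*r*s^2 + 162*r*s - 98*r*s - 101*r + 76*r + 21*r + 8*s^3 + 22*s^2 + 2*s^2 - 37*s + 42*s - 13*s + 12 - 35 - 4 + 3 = -84*r^3 + 176*r^2 - 4*r + 8*s^3 + s^2*(24 - 28*r) + s*(-184*r^2 + 64*r - 8) - 24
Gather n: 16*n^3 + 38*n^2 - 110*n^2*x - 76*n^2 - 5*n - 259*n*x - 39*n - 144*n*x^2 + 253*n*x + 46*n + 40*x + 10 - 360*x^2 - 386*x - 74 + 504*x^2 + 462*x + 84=16*n^3 + n^2*(-110*x - 38) + n*(-144*x^2 - 6*x + 2) + 144*x^2 + 116*x + 20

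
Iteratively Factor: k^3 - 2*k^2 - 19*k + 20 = (k - 1)*(k^2 - k - 20) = (k - 5)*(k - 1)*(k + 4)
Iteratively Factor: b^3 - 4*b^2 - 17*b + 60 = (b - 5)*(b^2 + b - 12) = (b - 5)*(b - 3)*(b + 4)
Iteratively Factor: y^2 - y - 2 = (y - 2)*(y + 1)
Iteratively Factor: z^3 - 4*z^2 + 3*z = (z - 3)*(z^2 - z) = z*(z - 3)*(z - 1)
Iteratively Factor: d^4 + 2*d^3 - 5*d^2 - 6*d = (d + 1)*(d^3 + d^2 - 6*d) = (d - 2)*(d + 1)*(d^2 + 3*d) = d*(d - 2)*(d + 1)*(d + 3)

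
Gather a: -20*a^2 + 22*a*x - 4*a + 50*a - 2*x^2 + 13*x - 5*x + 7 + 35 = -20*a^2 + a*(22*x + 46) - 2*x^2 + 8*x + 42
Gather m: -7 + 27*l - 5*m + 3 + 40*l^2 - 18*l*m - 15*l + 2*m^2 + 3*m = 40*l^2 + 12*l + 2*m^2 + m*(-18*l - 2) - 4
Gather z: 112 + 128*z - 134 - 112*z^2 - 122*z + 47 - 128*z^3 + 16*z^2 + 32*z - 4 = -128*z^3 - 96*z^2 + 38*z + 21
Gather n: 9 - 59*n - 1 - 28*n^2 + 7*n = -28*n^2 - 52*n + 8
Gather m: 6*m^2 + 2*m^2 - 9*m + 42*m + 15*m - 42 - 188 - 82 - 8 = 8*m^2 + 48*m - 320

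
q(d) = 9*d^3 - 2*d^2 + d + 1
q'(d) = 27*d^2 - 4*d + 1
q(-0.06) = 0.93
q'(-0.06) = 1.34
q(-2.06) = -88.22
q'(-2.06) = 123.82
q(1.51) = 28.94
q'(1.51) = 56.52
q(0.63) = 3.09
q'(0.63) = 9.20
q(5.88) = 1767.41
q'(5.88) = 910.99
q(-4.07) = -642.97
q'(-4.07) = 464.53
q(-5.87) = -1894.14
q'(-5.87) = 954.82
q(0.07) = 1.06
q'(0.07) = 0.85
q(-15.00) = -30839.00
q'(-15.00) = 6136.00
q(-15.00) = -30839.00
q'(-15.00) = 6136.00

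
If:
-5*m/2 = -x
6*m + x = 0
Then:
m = 0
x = 0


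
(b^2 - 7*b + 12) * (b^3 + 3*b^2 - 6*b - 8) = b^5 - 4*b^4 - 15*b^3 + 70*b^2 - 16*b - 96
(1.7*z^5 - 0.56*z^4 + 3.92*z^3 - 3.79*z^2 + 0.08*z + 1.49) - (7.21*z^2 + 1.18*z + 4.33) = 1.7*z^5 - 0.56*z^4 + 3.92*z^3 - 11.0*z^2 - 1.1*z - 2.84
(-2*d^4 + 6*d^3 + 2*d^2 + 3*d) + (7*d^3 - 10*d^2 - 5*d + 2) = -2*d^4 + 13*d^3 - 8*d^2 - 2*d + 2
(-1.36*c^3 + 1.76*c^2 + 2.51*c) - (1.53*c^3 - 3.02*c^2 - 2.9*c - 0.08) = -2.89*c^3 + 4.78*c^2 + 5.41*c + 0.08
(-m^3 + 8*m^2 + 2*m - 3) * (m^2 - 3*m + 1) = -m^5 + 11*m^4 - 23*m^3 - m^2 + 11*m - 3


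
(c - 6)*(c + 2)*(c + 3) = c^3 - c^2 - 24*c - 36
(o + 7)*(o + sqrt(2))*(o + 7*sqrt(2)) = o^3 + 7*o^2 + 8*sqrt(2)*o^2 + 14*o + 56*sqrt(2)*o + 98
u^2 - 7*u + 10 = (u - 5)*(u - 2)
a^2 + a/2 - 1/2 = (a - 1/2)*(a + 1)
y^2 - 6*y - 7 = (y - 7)*(y + 1)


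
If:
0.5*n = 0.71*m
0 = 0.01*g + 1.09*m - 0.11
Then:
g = 11.0 - 76.7605633802817*n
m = 0.704225352112676*n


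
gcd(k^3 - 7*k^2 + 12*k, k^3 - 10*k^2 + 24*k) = k^2 - 4*k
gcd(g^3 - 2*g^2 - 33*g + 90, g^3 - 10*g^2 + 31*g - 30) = g^2 - 8*g + 15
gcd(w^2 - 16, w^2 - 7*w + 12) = w - 4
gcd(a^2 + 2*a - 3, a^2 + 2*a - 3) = a^2 + 2*a - 3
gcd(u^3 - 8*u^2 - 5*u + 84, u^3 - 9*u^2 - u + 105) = u^2 - 4*u - 21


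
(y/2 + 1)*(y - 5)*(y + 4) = y^3/2 + y^2/2 - 11*y - 20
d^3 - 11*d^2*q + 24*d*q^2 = d*(d - 8*q)*(d - 3*q)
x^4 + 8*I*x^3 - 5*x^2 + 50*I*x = x*(x - 2*I)*(x + 5*I)^2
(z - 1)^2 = z^2 - 2*z + 1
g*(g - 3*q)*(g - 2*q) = g^3 - 5*g^2*q + 6*g*q^2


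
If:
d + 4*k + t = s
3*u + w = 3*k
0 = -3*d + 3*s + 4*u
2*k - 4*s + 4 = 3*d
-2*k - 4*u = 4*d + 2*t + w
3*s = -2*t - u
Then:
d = 44/339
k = 212/339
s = 412/339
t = -160/113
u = -92/113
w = 488/113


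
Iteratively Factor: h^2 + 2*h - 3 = (h + 3)*(h - 1)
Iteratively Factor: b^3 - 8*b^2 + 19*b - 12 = (b - 4)*(b^2 - 4*b + 3) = (b - 4)*(b - 3)*(b - 1)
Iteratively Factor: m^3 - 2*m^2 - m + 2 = (m - 2)*(m^2 - 1) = (m - 2)*(m + 1)*(m - 1)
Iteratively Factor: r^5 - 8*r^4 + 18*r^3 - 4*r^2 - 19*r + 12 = (r + 1)*(r^4 - 9*r^3 + 27*r^2 - 31*r + 12) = (r - 1)*(r + 1)*(r^3 - 8*r^2 + 19*r - 12) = (r - 4)*(r - 1)*(r + 1)*(r^2 - 4*r + 3) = (r - 4)*(r - 1)^2*(r + 1)*(r - 3)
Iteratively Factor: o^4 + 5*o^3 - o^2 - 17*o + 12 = (o - 1)*(o^3 + 6*o^2 + 5*o - 12) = (o - 1)*(o + 4)*(o^2 + 2*o - 3) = (o - 1)^2*(o + 4)*(o + 3)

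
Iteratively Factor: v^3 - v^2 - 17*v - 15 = (v - 5)*(v^2 + 4*v + 3) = (v - 5)*(v + 3)*(v + 1)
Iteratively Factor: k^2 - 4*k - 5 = (k - 5)*(k + 1)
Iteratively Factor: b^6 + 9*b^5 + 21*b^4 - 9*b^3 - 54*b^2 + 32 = (b + 4)*(b^5 + 5*b^4 + b^3 - 13*b^2 - 2*b + 8) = (b - 1)*(b + 4)*(b^4 + 6*b^3 + 7*b^2 - 6*b - 8) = (b - 1)*(b + 4)^2*(b^3 + 2*b^2 - b - 2) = (b - 1)^2*(b + 4)^2*(b^2 + 3*b + 2) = (b - 1)^2*(b + 2)*(b + 4)^2*(b + 1)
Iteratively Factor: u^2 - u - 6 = (u + 2)*(u - 3)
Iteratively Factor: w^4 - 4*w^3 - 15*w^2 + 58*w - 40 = (w + 4)*(w^3 - 8*w^2 + 17*w - 10) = (w - 1)*(w + 4)*(w^2 - 7*w + 10) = (w - 2)*(w - 1)*(w + 4)*(w - 5)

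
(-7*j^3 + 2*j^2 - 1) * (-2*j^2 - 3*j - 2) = 14*j^5 + 17*j^4 + 8*j^3 - 2*j^2 + 3*j + 2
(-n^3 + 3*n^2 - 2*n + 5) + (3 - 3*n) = -n^3 + 3*n^2 - 5*n + 8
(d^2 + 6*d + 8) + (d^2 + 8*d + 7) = 2*d^2 + 14*d + 15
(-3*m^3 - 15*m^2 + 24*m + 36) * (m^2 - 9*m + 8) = -3*m^5 + 12*m^4 + 135*m^3 - 300*m^2 - 132*m + 288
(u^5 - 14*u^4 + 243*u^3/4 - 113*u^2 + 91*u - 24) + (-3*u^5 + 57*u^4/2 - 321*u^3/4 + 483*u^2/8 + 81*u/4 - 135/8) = -2*u^5 + 29*u^4/2 - 39*u^3/2 - 421*u^2/8 + 445*u/4 - 327/8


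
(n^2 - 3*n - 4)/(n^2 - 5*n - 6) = (n - 4)/(n - 6)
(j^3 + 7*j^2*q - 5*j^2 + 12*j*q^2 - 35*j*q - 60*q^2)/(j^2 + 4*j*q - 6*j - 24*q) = (j^2 + 3*j*q - 5*j - 15*q)/(j - 6)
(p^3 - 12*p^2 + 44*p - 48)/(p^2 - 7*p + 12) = (p^2 - 8*p + 12)/(p - 3)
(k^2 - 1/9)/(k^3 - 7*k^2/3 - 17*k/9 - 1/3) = (3*k - 1)/(3*k^2 - 8*k - 3)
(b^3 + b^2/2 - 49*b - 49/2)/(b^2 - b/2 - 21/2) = (-2*b^3 - b^2 + 98*b + 49)/(-2*b^2 + b + 21)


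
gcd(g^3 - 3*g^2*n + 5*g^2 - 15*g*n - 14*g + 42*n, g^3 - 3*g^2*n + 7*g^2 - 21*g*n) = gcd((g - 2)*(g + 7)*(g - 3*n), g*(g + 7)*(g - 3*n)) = g^2 - 3*g*n + 7*g - 21*n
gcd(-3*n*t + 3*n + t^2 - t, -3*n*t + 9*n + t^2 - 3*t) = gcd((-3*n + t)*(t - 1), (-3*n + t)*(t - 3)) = -3*n + t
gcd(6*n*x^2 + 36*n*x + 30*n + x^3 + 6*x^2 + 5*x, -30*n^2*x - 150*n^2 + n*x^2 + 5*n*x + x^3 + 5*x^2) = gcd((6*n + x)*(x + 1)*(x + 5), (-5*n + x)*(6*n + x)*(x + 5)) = 6*n*x + 30*n + x^2 + 5*x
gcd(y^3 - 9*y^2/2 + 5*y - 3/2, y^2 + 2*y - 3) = y - 1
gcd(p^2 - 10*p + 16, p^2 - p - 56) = p - 8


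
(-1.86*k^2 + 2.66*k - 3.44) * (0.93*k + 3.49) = -1.7298*k^3 - 4.0176*k^2 + 6.0842*k - 12.0056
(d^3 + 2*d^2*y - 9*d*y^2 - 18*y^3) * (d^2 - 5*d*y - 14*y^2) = d^5 - 3*d^4*y - 33*d^3*y^2 - d^2*y^3 + 216*d*y^4 + 252*y^5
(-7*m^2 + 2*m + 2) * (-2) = 14*m^2 - 4*m - 4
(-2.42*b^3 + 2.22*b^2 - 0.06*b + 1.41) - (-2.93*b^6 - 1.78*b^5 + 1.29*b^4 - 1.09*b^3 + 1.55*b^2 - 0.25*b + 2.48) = 2.93*b^6 + 1.78*b^5 - 1.29*b^4 - 1.33*b^3 + 0.67*b^2 + 0.19*b - 1.07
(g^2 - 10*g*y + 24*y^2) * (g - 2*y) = g^3 - 12*g^2*y + 44*g*y^2 - 48*y^3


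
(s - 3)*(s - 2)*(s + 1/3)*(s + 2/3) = s^4 - 4*s^3 + 11*s^2/9 + 44*s/9 + 4/3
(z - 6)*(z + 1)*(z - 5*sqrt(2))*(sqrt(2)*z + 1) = sqrt(2)*z^4 - 9*z^3 - 5*sqrt(2)*z^3 - 11*sqrt(2)*z^2 + 45*z^2 + 25*sqrt(2)*z + 54*z + 30*sqrt(2)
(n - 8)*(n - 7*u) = n^2 - 7*n*u - 8*n + 56*u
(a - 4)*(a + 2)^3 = a^4 + 2*a^3 - 12*a^2 - 40*a - 32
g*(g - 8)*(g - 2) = g^3 - 10*g^2 + 16*g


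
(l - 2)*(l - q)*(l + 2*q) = l^3 + l^2*q - 2*l^2 - 2*l*q^2 - 2*l*q + 4*q^2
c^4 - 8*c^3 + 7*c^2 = c^2*(c - 7)*(c - 1)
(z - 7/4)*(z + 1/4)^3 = z^4 - z^3 - 9*z^2/8 - 5*z/16 - 7/256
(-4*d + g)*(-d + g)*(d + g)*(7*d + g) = 28*d^4 - 3*d^3*g - 29*d^2*g^2 + 3*d*g^3 + g^4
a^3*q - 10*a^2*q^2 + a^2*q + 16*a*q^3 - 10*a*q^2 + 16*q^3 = (a - 8*q)*(a - 2*q)*(a*q + q)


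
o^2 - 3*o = o*(o - 3)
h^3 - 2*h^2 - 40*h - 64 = (h - 8)*(h + 2)*(h + 4)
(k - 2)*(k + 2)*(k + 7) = k^3 + 7*k^2 - 4*k - 28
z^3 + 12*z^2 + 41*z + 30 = (z + 1)*(z + 5)*(z + 6)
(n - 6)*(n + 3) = n^2 - 3*n - 18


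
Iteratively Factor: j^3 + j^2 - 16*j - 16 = (j + 1)*(j^2 - 16) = (j - 4)*(j + 1)*(j + 4)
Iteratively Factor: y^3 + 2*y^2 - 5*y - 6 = (y - 2)*(y^2 + 4*y + 3) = (y - 2)*(y + 1)*(y + 3)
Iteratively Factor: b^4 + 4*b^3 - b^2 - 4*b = (b - 1)*(b^3 + 5*b^2 + 4*b) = b*(b - 1)*(b^2 + 5*b + 4) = b*(b - 1)*(b + 4)*(b + 1)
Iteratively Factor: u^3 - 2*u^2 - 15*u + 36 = (u - 3)*(u^2 + u - 12) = (u - 3)*(u + 4)*(u - 3)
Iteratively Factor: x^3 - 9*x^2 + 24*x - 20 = (x - 5)*(x^2 - 4*x + 4) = (x - 5)*(x - 2)*(x - 2)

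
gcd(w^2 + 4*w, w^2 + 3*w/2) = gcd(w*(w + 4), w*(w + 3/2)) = w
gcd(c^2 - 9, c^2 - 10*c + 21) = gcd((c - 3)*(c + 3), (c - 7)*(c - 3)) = c - 3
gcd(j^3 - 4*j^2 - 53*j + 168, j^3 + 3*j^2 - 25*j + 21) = j^2 + 4*j - 21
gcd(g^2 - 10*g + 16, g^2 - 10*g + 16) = g^2 - 10*g + 16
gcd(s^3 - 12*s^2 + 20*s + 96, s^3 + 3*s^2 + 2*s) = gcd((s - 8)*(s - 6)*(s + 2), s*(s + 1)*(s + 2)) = s + 2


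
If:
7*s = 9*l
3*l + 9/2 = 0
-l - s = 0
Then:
No Solution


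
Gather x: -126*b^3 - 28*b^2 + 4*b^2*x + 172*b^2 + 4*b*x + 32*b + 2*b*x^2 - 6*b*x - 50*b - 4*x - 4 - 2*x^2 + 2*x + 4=-126*b^3 + 144*b^2 - 18*b + x^2*(2*b - 2) + x*(4*b^2 - 2*b - 2)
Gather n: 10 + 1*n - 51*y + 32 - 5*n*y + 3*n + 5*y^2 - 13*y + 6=n*(4 - 5*y) + 5*y^2 - 64*y + 48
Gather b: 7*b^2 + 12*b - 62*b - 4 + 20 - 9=7*b^2 - 50*b + 7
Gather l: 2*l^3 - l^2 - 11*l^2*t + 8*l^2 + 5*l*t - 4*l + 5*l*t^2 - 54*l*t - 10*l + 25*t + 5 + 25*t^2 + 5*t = 2*l^3 + l^2*(7 - 11*t) + l*(5*t^2 - 49*t - 14) + 25*t^2 + 30*t + 5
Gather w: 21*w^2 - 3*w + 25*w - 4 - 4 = 21*w^2 + 22*w - 8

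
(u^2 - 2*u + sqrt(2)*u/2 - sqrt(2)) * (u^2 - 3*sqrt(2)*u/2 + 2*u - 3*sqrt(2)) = u^4 - sqrt(2)*u^3 - 11*u^2/2 + 4*sqrt(2)*u + 6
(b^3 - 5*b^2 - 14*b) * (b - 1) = b^4 - 6*b^3 - 9*b^2 + 14*b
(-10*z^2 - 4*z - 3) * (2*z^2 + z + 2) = -20*z^4 - 18*z^3 - 30*z^2 - 11*z - 6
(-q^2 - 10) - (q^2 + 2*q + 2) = -2*q^2 - 2*q - 12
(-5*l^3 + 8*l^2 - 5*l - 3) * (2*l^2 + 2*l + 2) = -10*l^5 + 6*l^4 - 4*l^3 - 16*l - 6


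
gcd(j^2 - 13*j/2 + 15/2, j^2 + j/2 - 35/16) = 1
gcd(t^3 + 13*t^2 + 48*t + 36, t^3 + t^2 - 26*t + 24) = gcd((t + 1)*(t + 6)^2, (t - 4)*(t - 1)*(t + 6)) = t + 6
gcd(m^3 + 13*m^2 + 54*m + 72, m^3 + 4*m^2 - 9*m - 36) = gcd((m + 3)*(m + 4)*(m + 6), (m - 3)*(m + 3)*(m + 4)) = m^2 + 7*m + 12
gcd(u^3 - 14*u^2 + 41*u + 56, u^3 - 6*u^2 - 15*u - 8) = u^2 - 7*u - 8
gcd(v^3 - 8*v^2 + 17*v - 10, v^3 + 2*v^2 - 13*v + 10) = v^2 - 3*v + 2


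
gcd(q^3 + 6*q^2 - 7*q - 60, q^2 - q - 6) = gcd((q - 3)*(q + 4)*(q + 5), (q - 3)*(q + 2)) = q - 3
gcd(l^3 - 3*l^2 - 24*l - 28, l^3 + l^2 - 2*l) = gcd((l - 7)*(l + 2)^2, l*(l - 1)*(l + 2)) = l + 2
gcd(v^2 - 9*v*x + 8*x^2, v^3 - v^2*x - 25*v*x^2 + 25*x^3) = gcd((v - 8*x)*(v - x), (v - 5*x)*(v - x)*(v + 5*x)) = -v + x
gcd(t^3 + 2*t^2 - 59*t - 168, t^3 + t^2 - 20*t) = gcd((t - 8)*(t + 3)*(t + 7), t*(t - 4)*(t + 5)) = 1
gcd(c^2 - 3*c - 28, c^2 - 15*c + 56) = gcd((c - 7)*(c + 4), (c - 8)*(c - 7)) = c - 7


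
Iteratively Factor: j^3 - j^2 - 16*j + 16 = (j + 4)*(j^2 - 5*j + 4) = (j - 1)*(j + 4)*(j - 4)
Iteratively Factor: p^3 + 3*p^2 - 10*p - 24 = (p + 4)*(p^2 - p - 6) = (p - 3)*(p + 4)*(p + 2)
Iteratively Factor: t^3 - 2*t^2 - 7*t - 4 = (t + 1)*(t^2 - 3*t - 4) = (t + 1)^2*(t - 4)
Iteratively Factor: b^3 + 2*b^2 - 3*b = (b)*(b^2 + 2*b - 3) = b*(b - 1)*(b + 3)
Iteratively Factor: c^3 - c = (c + 1)*(c^2 - c) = (c - 1)*(c + 1)*(c)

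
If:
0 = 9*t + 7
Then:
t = -7/9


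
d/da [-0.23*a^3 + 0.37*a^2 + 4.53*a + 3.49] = -0.69*a^2 + 0.74*a + 4.53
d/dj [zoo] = 0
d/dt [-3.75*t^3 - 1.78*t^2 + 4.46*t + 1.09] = -11.25*t^2 - 3.56*t + 4.46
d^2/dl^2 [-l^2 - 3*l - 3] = -2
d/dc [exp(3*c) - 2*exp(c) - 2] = (3*exp(2*c) - 2)*exp(c)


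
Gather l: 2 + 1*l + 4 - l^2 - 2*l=-l^2 - l + 6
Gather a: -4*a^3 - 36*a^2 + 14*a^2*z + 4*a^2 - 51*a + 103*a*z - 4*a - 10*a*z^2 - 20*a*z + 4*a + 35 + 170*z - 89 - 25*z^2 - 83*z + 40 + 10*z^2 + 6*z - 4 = -4*a^3 + a^2*(14*z - 32) + a*(-10*z^2 + 83*z - 51) - 15*z^2 + 93*z - 18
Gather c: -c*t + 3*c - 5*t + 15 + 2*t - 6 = c*(3 - t) - 3*t + 9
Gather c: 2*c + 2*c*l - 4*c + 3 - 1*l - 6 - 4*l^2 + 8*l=c*(2*l - 2) - 4*l^2 + 7*l - 3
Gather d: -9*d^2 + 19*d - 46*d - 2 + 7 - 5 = -9*d^2 - 27*d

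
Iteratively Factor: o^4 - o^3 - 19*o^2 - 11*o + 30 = (o + 3)*(o^3 - 4*o^2 - 7*o + 10) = (o - 1)*(o + 3)*(o^2 - 3*o - 10) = (o - 5)*(o - 1)*(o + 3)*(o + 2)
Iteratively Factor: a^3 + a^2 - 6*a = (a - 2)*(a^2 + 3*a) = (a - 2)*(a + 3)*(a)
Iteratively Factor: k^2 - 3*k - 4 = (k - 4)*(k + 1)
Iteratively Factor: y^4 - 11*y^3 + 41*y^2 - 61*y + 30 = (y - 5)*(y^3 - 6*y^2 + 11*y - 6) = (y - 5)*(y - 2)*(y^2 - 4*y + 3) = (y - 5)*(y - 2)*(y - 1)*(y - 3)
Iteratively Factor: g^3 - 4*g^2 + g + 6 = (g - 2)*(g^2 - 2*g - 3) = (g - 2)*(g + 1)*(g - 3)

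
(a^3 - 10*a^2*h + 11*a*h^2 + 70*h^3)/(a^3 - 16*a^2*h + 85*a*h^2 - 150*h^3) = (a^2 - 5*a*h - 14*h^2)/(a^2 - 11*a*h + 30*h^2)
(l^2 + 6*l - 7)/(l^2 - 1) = (l + 7)/(l + 1)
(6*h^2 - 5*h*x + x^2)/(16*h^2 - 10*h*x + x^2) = (-3*h + x)/(-8*h + x)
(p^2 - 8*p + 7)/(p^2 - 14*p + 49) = (p - 1)/(p - 7)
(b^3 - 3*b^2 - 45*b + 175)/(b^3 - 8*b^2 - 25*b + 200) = (b^2 + 2*b - 35)/(b^2 - 3*b - 40)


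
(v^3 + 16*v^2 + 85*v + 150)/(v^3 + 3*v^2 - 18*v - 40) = (v^2 + 11*v + 30)/(v^2 - 2*v - 8)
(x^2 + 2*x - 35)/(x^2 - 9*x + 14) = (x^2 + 2*x - 35)/(x^2 - 9*x + 14)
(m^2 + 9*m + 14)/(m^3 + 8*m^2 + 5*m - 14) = 1/(m - 1)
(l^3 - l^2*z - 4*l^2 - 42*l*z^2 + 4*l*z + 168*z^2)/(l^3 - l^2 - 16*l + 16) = (l^2 - l*z - 42*z^2)/(l^2 + 3*l - 4)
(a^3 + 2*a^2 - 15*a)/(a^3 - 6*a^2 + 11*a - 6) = a*(a + 5)/(a^2 - 3*a + 2)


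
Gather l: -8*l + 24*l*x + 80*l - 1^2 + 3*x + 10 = l*(24*x + 72) + 3*x + 9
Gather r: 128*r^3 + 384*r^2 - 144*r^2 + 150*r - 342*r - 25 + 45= 128*r^3 + 240*r^2 - 192*r + 20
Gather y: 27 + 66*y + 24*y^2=24*y^2 + 66*y + 27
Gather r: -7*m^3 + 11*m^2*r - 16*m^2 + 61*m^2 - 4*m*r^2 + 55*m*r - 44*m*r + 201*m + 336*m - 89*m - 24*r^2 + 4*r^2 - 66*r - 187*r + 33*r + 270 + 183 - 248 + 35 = -7*m^3 + 45*m^2 + 448*m + r^2*(-4*m - 20) + r*(11*m^2 + 11*m - 220) + 240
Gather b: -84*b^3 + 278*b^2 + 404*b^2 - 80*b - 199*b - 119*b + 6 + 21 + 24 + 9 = -84*b^3 + 682*b^2 - 398*b + 60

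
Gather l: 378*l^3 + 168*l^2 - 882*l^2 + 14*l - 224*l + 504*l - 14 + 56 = 378*l^3 - 714*l^2 + 294*l + 42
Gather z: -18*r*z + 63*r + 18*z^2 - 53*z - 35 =63*r + 18*z^2 + z*(-18*r - 53) - 35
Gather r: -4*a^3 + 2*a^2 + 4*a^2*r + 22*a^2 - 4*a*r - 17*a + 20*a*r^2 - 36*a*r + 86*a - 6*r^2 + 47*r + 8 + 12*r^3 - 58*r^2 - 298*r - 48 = -4*a^3 + 24*a^2 + 69*a + 12*r^3 + r^2*(20*a - 64) + r*(4*a^2 - 40*a - 251) - 40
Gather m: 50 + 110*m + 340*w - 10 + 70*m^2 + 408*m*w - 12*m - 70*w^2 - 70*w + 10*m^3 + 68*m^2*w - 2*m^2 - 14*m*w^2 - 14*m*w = 10*m^3 + m^2*(68*w + 68) + m*(-14*w^2 + 394*w + 98) - 70*w^2 + 270*w + 40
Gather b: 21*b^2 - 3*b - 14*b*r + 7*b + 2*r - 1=21*b^2 + b*(4 - 14*r) + 2*r - 1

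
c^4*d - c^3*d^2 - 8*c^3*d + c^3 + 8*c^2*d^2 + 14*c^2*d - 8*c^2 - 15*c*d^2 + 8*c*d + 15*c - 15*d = (c - 5)*(c - 3)*(c - d)*(c*d + 1)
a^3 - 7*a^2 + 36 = (a - 6)*(a - 3)*(a + 2)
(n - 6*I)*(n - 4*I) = n^2 - 10*I*n - 24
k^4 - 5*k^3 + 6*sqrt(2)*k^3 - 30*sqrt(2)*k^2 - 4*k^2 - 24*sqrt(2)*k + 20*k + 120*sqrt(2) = (k - 5)*(k - 2)*(k + 2)*(k + 6*sqrt(2))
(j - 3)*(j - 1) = j^2 - 4*j + 3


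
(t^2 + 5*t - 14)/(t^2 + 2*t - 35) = (t - 2)/(t - 5)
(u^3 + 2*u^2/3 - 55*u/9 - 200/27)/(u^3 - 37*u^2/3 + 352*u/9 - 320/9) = (9*u^2 + 30*u + 25)/(3*(3*u^2 - 29*u + 40))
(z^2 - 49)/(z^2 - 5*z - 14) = (z + 7)/(z + 2)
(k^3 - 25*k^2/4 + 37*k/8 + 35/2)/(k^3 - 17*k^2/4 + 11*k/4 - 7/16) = 2*(4*k^2 - 11*k - 20)/(8*k^2 - 6*k + 1)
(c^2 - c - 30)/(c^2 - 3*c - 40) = (c - 6)/(c - 8)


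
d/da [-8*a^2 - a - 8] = -16*a - 1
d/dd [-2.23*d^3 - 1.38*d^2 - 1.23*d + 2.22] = -6.69*d^2 - 2.76*d - 1.23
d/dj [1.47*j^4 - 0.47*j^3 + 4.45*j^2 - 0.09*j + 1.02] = 5.88*j^3 - 1.41*j^2 + 8.9*j - 0.09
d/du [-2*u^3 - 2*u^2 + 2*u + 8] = -6*u^2 - 4*u + 2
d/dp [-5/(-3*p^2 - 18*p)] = 10*(-p - 3)/(3*p^2*(p + 6)^2)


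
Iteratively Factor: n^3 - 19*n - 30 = (n - 5)*(n^2 + 5*n + 6) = (n - 5)*(n + 2)*(n + 3)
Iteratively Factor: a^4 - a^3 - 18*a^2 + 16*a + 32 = (a - 2)*(a^3 + a^2 - 16*a - 16) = (a - 2)*(a + 1)*(a^2 - 16) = (a - 2)*(a + 1)*(a + 4)*(a - 4)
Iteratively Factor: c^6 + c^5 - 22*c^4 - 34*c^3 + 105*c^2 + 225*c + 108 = (c - 3)*(c^5 + 4*c^4 - 10*c^3 - 64*c^2 - 87*c - 36) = (c - 3)*(c + 3)*(c^4 + c^3 - 13*c^2 - 25*c - 12) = (c - 3)*(c + 1)*(c + 3)*(c^3 - 13*c - 12) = (c - 3)*(c + 1)*(c + 3)^2*(c^2 - 3*c - 4) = (c - 3)*(c + 1)^2*(c + 3)^2*(c - 4)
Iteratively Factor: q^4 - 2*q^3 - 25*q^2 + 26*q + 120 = (q + 4)*(q^3 - 6*q^2 - q + 30) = (q - 5)*(q + 4)*(q^2 - q - 6) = (q - 5)*(q + 2)*(q + 4)*(q - 3)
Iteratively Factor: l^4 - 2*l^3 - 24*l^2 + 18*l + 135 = (l + 3)*(l^3 - 5*l^2 - 9*l + 45) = (l - 3)*(l + 3)*(l^2 - 2*l - 15) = (l - 3)*(l + 3)^2*(l - 5)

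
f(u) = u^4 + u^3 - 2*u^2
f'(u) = 4*u^3 + 3*u^2 - 4*u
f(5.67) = 1151.54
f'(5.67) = 802.90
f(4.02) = 293.80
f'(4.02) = 292.26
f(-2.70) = 18.88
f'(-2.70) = -46.06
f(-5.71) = 811.65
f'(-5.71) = -624.03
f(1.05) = 0.17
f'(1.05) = 3.74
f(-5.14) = 509.36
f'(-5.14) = -443.37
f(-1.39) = -2.82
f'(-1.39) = 0.61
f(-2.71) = 19.35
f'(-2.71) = -46.74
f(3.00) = 90.00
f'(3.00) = 123.00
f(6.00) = 1440.00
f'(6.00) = 948.00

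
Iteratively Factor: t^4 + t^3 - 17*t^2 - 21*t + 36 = (t - 1)*(t^3 + 2*t^2 - 15*t - 36) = (t - 1)*(t + 3)*(t^2 - t - 12) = (t - 4)*(t - 1)*(t + 3)*(t + 3)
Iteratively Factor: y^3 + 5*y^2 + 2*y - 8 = (y + 4)*(y^2 + y - 2) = (y - 1)*(y + 4)*(y + 2)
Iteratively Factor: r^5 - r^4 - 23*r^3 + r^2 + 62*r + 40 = (r - 5)*(r^4 + 4*r^3 - 3*r^2 - 14*r - 8) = (r - 5)*(r + 1)*(r^3 + 3*r^2 - 6*r - 8) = (r - 5)*(r + 1)*(r + 4)*(r^2 - r - 2) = (r - 5)*(r - 2)*(r + 1)*(r + 4)*(r + 1)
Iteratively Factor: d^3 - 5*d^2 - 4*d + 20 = (d - 5)*(d^2 - 4) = (d - 5)*(d - 2)*(d + 2)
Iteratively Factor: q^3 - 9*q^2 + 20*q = (q)*(q^2 - 9*q + 20) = q*(q - 4)*(q - 5)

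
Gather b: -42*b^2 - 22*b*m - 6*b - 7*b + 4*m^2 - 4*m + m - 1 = -42*b^2 + b*(-22*m - 13) + 4*m^2 - 3*m - 1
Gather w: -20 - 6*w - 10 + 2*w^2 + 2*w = 2*w^2 - 4*w - 30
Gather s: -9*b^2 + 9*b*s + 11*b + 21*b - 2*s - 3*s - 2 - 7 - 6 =-9*b^2 + 32*b + s*(9*b - 5) - 15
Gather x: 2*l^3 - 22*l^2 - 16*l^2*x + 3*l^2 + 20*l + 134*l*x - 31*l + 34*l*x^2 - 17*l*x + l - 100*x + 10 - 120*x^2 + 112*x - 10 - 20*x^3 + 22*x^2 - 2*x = 2*l^3 - 19*l^2 - 10*l - 20*x^3 + x^2*(34*l - 98) + x*(-16*l^2 + 117*l + 10)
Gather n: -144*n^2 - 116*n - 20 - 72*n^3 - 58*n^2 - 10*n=-72*n^3 - 202*n^2 - 126*n - 20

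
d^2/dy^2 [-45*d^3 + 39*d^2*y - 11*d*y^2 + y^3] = -22*d + 6*y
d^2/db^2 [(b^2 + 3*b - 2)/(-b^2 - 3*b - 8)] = 20*(3*b^2 + 9*b + 1)/(b^6 + 9*b^5 + 51*b^4 + 171*b^3 + 408*b^2 + 576*b + 512)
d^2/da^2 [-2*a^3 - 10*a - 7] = -12*a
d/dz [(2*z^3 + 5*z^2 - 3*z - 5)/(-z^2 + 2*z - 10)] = (-2*z^4 + 8*z^3 - 53*z^2 - 110*z + 40)/(z^4 - 4*z^3 + 24*z^2 - 40*z + 100)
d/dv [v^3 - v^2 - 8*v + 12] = 3*v^2 - 2*v - 8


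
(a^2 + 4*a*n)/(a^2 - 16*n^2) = a/(a - 4*n)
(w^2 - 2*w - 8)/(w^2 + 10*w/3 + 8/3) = 3*(w - 4)/(3*w + 4)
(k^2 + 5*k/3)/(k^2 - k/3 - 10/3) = k/(k - 2)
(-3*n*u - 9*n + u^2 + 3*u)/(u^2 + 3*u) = (-3*n + u)/u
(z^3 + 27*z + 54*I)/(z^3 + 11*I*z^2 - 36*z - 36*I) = (z^2 - 3*I*z + 18)/(z^2 + 8*I*z - 12)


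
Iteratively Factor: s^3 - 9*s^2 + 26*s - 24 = (s - 4)*(s^2 - 5*s + 6) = (s - 4)*(s - 2)*(s - 3)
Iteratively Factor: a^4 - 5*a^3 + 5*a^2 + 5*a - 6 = (a - 2)*(a^3 - 3*a^2 - a + 3) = (a - 2)*(a - 1)*(a^2 - 2*a - 3) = (a - 2)*(a - 1)*(a + 1)*(a - 3)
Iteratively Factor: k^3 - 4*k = (k)*(k^2 - 4) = k*(k + 2)*(k - 2)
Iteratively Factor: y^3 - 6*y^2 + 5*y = (y)*(y^2 - 6*y + 5) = y*(y - 5)*(y - 1)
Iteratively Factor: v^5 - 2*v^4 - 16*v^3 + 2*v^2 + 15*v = (v + 1)*(v^4 - 3*v^3 - 13*v^2 + 15*v) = (v + 1)*(v + 3)*(v^3 - 6*v^2 + 5*v) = v*(v + 1)*(v + 3)*(v^2 - 6*v + 5) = v*(v - 1)*(v + 1)*(v + 3)*(v - 5)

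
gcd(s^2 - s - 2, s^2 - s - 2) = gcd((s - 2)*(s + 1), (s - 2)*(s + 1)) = s^2 - s - 2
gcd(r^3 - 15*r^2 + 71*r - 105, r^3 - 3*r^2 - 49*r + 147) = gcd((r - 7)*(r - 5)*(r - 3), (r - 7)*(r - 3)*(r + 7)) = r^2 - 10*r + 21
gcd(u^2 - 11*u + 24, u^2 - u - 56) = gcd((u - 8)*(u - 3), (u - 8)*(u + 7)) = u - 8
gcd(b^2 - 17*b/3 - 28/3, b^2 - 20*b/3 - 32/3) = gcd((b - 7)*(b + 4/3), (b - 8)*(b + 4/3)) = b + 4/3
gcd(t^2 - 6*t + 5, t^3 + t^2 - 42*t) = 1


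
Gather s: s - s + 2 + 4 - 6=0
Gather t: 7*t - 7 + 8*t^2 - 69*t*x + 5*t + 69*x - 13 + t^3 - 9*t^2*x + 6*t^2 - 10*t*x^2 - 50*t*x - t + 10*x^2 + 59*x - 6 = t^3 + t^2*(14 - 9*x) + t*(-10*x^2 - 119*x + 11) + 10*x^2 + 128*x - 26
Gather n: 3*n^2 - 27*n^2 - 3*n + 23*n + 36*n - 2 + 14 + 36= -24*n^2 + 56*n + 48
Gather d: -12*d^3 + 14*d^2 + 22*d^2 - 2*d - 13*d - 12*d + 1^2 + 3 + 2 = -12*d^3 + 36*d^2 - 27*d + 6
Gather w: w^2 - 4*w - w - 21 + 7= w^2 - 5*w - 14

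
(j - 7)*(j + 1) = j^2 - 6*j - 7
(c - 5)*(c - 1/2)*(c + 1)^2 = c^4 - 7*c^3/2 - 15*c^2/2 - c/2 + 5/2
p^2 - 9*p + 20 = (p - 5)*(p - 4)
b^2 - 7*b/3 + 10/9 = (b - 5/3)*(b - 2/3)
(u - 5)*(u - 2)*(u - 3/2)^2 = u^4 - 10*u^3 + 133*u^2/4 - 183*u/4 + 45/2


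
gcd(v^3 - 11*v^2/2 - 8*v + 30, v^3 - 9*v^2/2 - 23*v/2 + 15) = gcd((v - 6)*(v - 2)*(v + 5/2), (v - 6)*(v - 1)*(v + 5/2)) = v^2 - 7*v/2 - 15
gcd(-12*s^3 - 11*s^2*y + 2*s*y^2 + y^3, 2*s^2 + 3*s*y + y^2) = s + y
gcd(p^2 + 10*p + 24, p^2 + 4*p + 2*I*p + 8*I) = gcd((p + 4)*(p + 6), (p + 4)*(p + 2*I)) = p + 4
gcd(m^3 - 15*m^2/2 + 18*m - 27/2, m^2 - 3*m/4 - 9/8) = m - 3/2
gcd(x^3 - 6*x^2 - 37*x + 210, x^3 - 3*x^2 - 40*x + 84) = x^2 - x - 42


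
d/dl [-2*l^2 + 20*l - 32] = 20 - 4*l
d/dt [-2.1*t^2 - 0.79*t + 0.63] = -4.2*t - 0.79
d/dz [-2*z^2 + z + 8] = 1 - 4*z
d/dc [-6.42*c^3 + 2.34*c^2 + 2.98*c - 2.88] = -19.26*c^2 + 4.68*c + 2.98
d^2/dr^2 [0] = 0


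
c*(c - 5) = c^2 - 5*c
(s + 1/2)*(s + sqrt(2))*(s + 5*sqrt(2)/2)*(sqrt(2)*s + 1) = sqrt(2)*s^4 + sqrt(2)*s^3/2 + 8*s^3 + 4*s^2 + 17*sqrt(2)*s^2/2 + 5*s + 17*sqrt(2)*s/4 + 5/2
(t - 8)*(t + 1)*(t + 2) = t^3 - 5*t^2 - 22*t - 16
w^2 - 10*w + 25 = (w - 5)^2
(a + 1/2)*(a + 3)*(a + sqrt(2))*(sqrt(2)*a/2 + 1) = sqrt(2)*a^4/2 + 2*a^3 + 7*sqrt(2)*a^3/4 + 7*sqrt(2)*a^2/4 + 7*a^2 + 3*a + 7*sqrt(2)*a/2 + 3*sqrt(2)/2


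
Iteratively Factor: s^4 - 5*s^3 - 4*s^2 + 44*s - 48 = (s - 2)*(s^3 - 3*s^2 - 10*s + 24) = (s - 4)*(s - 2)*(s^2 + s - 6) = (s - 4)*(s - 2)^2*(s + 3)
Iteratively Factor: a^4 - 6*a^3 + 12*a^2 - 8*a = (a - 2)*(a^3 - 4*a^2 + 4*a) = (a - 2)^2*(a^2 - 2*a) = a*(a - 2)^2*(a - 2)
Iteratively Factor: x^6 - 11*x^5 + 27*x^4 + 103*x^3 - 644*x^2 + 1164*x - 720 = (x - 2)*(x^5 - 9*x^4 + 9*x^3 + 121*x^2 - 402*x + 360) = (x - 2)^2*(x^4 - 7*x^3 - 5*x^2 + 111*x - 180) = (x - 3)*(x - 2)^2*(x^3 - 4*x^2 - 17*x + 60) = (x - 3)*(x - 2)^2*(x + 4)*(x^2 - 8*x + 15) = (x - 5)*(x - 3)*(x - 2)^2*(x + 4)*(x - 3)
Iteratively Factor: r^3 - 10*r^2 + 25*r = (r - 5)*(r^2 - 5*r) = r*(r - 5)*(r - 5)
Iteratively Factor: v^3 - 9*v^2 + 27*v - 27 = (v - 3)*(v^2 - 6*v + 9) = (v - 3)^2*(v - 3)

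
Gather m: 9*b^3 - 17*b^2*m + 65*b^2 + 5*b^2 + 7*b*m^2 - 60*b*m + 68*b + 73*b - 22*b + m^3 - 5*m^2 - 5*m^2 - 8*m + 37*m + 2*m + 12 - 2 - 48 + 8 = 9*b^3 + 70*b^2 + 119*b + m^3 + m^2*(7*b - 10) + m*(-17*b^2 - 60*b + 31) - 30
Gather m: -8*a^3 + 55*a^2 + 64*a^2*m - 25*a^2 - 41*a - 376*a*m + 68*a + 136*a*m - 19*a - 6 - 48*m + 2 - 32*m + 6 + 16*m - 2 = -8*a^3 + 30*a^2 + 8*a + m*(64*a^2 - 240*a - 64)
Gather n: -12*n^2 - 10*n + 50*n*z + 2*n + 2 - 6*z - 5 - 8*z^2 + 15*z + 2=-12*n^2 + n*(50*z - 8) - 8*z^2 + 9*z - 1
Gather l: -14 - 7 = -21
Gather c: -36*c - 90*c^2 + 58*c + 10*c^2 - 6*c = -80*c^2 + 16*c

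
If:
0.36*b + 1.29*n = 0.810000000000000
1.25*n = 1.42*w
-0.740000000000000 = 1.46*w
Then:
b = 4.31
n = -0.58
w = -0.51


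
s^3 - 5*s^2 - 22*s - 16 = (s - 8)*(s + 1)*(s + 2)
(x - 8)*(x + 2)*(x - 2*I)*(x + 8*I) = x^4 - 6*x^3 + 6*I*x^3 - 36*I*x^2 - 96*x - 96*I*x - 256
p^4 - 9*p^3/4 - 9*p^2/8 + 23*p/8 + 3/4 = (p - 2)*(p - 3/2)*(p + 1/4)*(p + 1)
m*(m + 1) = m^2 + m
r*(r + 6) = r^2 + 6*r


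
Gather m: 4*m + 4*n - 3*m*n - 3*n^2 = m*(4 - 3*n) - 3*n^2 + 4*n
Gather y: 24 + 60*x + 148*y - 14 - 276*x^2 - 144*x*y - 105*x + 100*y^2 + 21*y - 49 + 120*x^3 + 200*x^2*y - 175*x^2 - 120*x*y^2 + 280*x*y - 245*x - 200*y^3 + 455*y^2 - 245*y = 120*x^3 - 451*x^2 - 290*x - 200*y^3 + y^2*(555 - 120*x) + y*(200*x^2 + 136*x - 76) - 39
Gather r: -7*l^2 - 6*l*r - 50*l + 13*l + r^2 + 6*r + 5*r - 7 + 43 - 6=-7*l^2 - 37*l + r^2 + r*(11 - 6*l) + 30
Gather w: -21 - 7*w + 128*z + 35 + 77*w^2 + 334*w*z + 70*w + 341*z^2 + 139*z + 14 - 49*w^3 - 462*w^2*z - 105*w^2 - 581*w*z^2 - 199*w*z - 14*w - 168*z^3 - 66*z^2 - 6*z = -49*w^3 + w^2*(-462*z - 28) + w*(-581*z^2 + 135*z + 49) - 168*z^3 + 275*z^2 + 261*z + 28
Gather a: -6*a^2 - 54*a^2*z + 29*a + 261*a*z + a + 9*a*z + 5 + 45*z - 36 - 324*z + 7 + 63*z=a^2*(-54*z - 6) + a*(270*z + 30) - 216*z - 24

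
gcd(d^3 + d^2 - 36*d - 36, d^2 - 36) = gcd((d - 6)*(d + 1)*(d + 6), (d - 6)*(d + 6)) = d^2 - 36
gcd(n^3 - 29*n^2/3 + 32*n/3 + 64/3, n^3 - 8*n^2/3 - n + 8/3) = n^2 - 5*n/3 - 8/3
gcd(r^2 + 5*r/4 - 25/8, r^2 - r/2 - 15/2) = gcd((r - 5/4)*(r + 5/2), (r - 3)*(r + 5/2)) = r + 5/2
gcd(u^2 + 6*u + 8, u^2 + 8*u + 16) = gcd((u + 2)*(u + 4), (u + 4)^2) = u + 4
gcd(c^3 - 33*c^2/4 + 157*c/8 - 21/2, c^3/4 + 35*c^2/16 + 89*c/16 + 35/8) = 1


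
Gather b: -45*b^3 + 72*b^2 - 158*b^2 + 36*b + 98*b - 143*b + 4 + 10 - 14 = -45*b^3 - 86*b^2 - 9*b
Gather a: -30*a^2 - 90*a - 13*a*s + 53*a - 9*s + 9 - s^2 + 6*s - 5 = -30*a^2 + a*(-13*s - 37) - s^2 - 3*s + 4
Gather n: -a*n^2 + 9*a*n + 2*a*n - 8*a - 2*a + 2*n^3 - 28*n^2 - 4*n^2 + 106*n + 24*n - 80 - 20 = -10*a + 2*n^3 + n^2*(-a - 32) + n*(11*a + 130) - 100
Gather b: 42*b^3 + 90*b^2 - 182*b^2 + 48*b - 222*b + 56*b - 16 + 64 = 42*b^3 - 92*b^2 - 118*b + 48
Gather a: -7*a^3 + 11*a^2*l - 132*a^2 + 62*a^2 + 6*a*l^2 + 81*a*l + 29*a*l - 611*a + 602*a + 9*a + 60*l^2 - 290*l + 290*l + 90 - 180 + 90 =-7*a^3 + a^2*(11*l - 70) + a*(6*l^2 + 110*l) + 60*l^2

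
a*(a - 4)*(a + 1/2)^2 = a^4 - 3*a^3 - 15*a^2/4 - a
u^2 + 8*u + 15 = (u + 3)*(u + 5)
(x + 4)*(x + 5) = x^2 + 9*x + 20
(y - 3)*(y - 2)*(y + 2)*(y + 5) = y^4 + 2*y^3 - 19*y^2 - 8*y + 60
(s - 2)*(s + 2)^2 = s^3 + 2*s^2 - 4*s - 8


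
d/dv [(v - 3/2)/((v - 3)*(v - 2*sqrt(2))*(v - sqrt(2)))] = ((3 - 2*v)*(v - 3)*(v - 2*sqrt(2)) + (3 - 2*v)*(v - 3)*(v - sqrt(2)) + (3 - 2*v)*(v - 2*sqrt(2))*(v - sqrt(2)) + 2*(v - 3)*(v - 2*sqrt(2))*(v - sqrt(2)))/(2*(v - 3)^2*(v - 2*sqrt(2))^2*(v - sqrt(2))^2)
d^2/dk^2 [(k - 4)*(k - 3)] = 2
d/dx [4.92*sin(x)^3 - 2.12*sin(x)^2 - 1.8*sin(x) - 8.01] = (14.76*sin(x)^2 - 4.24*sin(x) - 1.8)*cos(x)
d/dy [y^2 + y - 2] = 2*y + 1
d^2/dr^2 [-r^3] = -6*r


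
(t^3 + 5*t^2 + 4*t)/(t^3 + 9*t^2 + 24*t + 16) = t/(t + 4)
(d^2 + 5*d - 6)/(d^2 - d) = (d + 6)/d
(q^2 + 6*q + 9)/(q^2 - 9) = (q + 3)/(q - 3)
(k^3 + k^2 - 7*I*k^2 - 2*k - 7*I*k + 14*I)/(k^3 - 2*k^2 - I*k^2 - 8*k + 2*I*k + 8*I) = (k^2 - k*(1 + 7*I) + 7*I)/(k^2 - k*(4 + I) + 4*I)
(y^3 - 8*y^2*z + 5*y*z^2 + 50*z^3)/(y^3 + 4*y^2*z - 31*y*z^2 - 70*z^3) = (y - 5*z)/(y + 7*z)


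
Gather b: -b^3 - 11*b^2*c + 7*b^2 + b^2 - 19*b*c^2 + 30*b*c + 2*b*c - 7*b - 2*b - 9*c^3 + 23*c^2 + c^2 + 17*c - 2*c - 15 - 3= -b^3 + b^2*(8 - 11*c) + b*(-19*c^2 + 32*c - 9) - 9*c^3 + 24*c^2 + 15*c - 18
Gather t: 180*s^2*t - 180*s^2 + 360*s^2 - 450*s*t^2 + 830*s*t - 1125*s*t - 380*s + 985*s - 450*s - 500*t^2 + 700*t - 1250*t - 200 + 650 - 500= 180*s^2 + 155*s + t^2*(-450*s - 500) + t*(180*s^2 - 295*s - 550) - 50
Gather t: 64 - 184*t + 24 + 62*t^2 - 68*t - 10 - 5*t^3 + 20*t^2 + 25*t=-5*t^3 + 82*t^2 - 227*t + 78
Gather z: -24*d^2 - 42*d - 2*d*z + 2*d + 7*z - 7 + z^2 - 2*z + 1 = -24*d^2 - 40*d + z^2 + z*(5 - 2*d) - 6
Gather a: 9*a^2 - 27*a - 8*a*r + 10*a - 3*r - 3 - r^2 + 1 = 9*a^2 + a*(-8*r - 17) - r^2 - 3*r - 2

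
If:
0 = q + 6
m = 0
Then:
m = 0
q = -6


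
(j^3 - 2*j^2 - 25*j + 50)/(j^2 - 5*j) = j + 3 - 10/j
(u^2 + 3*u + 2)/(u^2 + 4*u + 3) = (u + 2)/(u + 3)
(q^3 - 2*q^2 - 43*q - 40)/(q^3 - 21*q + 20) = (q^2 - 7*q - 8)/(q^2 - 5*q + 4)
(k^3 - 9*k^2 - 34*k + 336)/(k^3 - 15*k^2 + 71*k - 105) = (k^2 - 2*k - 48)/(k^2 - 8*k + 15)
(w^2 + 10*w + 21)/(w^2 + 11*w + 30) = (w^2 + 10*w + 21)/(w^2 + 11*w + 30)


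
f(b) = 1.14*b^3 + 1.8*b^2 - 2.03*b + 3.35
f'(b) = 3.42*b^2 + 3.6*b - 2.03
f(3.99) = 96.32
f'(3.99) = 66.78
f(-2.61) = 0.64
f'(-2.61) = 11.87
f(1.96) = 14.87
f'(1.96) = 18.16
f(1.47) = 7.88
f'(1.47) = 10.65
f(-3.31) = -11.55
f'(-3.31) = 23.52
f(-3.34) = -12.27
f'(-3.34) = 24.10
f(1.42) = 7.36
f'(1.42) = 9.98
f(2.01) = 15.80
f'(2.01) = 19.02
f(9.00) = 961.94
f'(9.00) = 307.39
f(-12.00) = -1683.01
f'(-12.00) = 447.25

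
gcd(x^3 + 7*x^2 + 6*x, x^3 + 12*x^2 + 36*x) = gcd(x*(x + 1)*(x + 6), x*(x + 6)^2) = x^2 + 6*x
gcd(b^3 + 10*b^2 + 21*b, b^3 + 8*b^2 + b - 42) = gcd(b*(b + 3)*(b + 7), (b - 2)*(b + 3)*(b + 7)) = b^2 + 10*b + 21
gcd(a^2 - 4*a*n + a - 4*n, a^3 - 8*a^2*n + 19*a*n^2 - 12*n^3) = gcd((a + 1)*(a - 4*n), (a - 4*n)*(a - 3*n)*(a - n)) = a - 4*n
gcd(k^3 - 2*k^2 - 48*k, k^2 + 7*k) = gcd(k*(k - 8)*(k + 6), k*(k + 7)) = k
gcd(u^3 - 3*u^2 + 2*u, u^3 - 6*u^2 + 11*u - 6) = u^2 - 3*u + 2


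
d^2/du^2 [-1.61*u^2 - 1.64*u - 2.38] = -3.22000000000000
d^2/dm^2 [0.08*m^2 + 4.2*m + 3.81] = 0.160000000000000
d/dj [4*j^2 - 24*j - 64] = 8*j - 24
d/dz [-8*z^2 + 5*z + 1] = 5 - 16*z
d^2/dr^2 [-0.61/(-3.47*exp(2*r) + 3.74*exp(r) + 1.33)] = ((2.2814 - 8.4668*exp(r))*(-3.47*exp(2*r) + 3.74*exp(r) + 1.33) - 0.61*(6.94*exp(r) - 3.74)*(13.88*exp(r) - 7.48)*exp(r))*exp(r)/(-3.47*exp(2*r) + 3.74*exp(r) + 1.33)^3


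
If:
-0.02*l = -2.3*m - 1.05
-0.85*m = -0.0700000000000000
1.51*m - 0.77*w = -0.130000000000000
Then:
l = 61.97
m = 0.08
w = 0.33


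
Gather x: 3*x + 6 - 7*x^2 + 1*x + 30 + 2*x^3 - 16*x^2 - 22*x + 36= 2*x^3 - 23*x^2 - 18*x + 72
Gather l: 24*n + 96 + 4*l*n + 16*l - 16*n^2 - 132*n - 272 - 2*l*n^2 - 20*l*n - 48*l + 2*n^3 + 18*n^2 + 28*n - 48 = l*(-2*n^2 - 16*n - 32) + 2*n^3 + 2*n^2 - 80*n - 224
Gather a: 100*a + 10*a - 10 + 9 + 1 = 110*a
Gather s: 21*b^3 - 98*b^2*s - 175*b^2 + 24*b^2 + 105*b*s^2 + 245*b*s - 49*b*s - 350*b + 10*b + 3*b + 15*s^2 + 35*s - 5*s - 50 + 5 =21*b^3 - 151*b^2 - 337*b + s^2*(105*b + 15) + s*(-98*b^2 + 196*b + 30) - 45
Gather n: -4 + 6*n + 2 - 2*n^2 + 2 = -2*n^2 + 6*n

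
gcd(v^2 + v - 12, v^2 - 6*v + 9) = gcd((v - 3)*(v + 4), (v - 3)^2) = v - 3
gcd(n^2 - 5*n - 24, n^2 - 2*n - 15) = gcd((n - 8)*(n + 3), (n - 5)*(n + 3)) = n + 3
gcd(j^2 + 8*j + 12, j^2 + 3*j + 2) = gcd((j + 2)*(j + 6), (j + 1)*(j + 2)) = j + 2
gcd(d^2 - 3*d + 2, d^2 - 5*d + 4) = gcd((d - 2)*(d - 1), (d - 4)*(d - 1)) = d - 1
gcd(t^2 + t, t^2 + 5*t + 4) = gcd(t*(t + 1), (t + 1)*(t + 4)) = t + 1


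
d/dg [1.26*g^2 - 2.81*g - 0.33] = 2.52*g - 2.81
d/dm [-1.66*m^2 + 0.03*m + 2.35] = 0.03 - 3.32*m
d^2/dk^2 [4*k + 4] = 0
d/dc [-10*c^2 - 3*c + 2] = -20*c - 3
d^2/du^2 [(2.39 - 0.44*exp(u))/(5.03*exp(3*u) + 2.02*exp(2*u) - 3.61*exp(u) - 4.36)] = (-44.529584*exp(6*u) + 530.810367*exp(5*u) + 233.36819*exp(4*u) - 176.440794*exp(3*u) + 396.195426*exp(2*u) + 122.268975*exp(u) - 45.981868)*exp(u)/(127.263527*exp(9*u) + 153.323454*exp(8*u) - 212.435511*exp(7*u) - 542.77196*exp(6*u) - 113.337639*exp(5*u) + 500.624022*exp(4*u) + 430.572935*exp(3*u) - 55.261692*exp(2*u) - 205.873968*exp(u) - 82.881856)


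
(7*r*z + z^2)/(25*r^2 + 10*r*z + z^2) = z*(7*r + z)/(25*r^2 + 10*r*z + z^2)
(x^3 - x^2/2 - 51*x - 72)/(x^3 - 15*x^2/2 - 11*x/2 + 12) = (x + 6)/(x - 1)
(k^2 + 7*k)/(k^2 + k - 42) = k/(k - 6)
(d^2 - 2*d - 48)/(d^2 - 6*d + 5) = (d^2 - 2*d - 48)/(d^2 - 6*d + 5)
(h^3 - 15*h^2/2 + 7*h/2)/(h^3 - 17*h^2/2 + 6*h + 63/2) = h*(2*h - 1)/(2*h^2 - 3*h - 9)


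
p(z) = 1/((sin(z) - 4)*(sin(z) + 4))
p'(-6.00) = 0.00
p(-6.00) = -0.06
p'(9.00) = 0.00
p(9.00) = -0.06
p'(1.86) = 0.00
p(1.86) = -0.07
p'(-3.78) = 0.00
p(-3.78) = -0.06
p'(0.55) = -0.00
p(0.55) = -0.06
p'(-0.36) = 0.00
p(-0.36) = -0.06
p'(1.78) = 0.00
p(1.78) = -0.07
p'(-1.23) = 0.00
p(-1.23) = -0.07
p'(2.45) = 0.00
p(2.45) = -0.06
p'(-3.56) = 0.00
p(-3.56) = -0.06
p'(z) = -cos(z)/((sin(z) - 4)*(sin(z) + 4)^2) - cos(z)/((sin(z) - 4)^2*(sin(z) + 4))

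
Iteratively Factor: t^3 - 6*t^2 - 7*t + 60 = (t - 5)*(t^2 - t - 12) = (t - 5)*(t - 4)*(t + 3)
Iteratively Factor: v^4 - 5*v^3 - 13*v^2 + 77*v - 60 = (v - 3)*(v^3 - 2*v^2 - 19*v + 20) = (v - 3)*(v + 4)*(v^2 - 6*v + 5) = (v - 3)*(v - 1)*(v + 4)*(v - 5)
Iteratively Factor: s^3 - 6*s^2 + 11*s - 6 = (s - 3)*(s^2 - 3*s + 2) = (s - 3)*(s - 1)*(s - 2)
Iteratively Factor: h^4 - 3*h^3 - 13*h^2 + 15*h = (h - 5)*(h^3 + 2*h^2 - 3*h) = (h - 5)*(h - 1)*(h^2 + 3*h) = (h - 5)*(h - 1)*(h + 3)*(h)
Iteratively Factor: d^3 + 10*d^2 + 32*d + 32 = (d + 4)*(d^2 + 6*d + 8) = (d + 2)*(d + 4)*(d + 4)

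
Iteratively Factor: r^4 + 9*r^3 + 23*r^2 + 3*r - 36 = (r + 4)*(r^3 + 5*r^2 + 3*r - 9) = (r + 3)*(r + 4)*(r^2 + 2*r - 3) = (r + 3)^2*(r + 4)*(r - 1)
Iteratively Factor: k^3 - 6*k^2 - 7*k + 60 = (k - 5)*(k^2 - k - 12) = (k - 5)*(k - 4)*(k + 3)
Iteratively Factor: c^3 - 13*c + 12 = (c + 4)*(c^2 - 4*c + 3) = (c - 1)*(c + 4)*(c - 3)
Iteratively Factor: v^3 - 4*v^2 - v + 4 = (v - 1)*(v^2 - 3*v - 4) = (v - 1)*(v + 1)*(v - 4)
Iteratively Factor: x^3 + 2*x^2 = (x + 2)*(x^2) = x*(x + 2)*(x)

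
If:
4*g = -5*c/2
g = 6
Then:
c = -48/5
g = 6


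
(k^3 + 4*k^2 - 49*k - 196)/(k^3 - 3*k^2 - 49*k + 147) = (k + 4)/(k - 3)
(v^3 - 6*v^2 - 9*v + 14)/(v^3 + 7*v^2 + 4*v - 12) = (v - 7)/(v + 6)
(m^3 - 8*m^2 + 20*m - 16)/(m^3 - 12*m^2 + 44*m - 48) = (m - 2)/(m - 6)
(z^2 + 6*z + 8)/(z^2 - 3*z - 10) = (z + 4)/(z - 5)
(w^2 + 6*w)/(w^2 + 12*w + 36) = w/(w + 6)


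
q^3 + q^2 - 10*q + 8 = (q - 2)*(q - 1)*(q + 4)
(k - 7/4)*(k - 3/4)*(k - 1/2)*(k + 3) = k^4 - 103*k^2/16 + 225*k/32 - 63/32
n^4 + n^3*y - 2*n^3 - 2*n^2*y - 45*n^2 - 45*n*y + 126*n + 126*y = (n - 6)*(n - 3)*(n + 7)*(n + y)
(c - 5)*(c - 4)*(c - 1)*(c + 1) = c^4 - 9*c^3 + 19*c^2 + 9*c - 20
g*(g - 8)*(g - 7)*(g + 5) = g^4 - 10*g^3 - 19*g^2 + 280*g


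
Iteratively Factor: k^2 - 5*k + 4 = (k - 4)*(k - 1)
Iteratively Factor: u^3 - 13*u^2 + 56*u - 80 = (u - 4)*(u^2 - 9*u + 20) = (u - 4)^2*(u - 5)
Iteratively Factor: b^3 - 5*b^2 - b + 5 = (b + 1)*(b^2 - 6*b + 5) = (b - 5)*(b + 1)*(b - 1)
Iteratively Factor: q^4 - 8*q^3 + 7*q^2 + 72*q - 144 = (q - 3)*(q^3 - 5*q^2 - 8*q + 48) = (q - 4)*(q - 3)*(q^2 - q - 12) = (q - 4)*(q - 3)*(q + 3)*(q - 4)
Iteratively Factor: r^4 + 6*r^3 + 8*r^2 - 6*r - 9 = (r + 3)*(r^3 + 3*r^2 - r - 3) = (r + 3)^2*(r^2 - 1) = (r + 1)*(r + 3)^2*(r - 1)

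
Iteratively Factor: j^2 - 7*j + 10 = (j - 5)*(j - 2)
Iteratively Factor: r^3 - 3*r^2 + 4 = (r - 2)*(r^2 - r - 2) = (r - 2)^2*(r + 1)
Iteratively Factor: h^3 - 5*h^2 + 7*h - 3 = (h - 1)*(h^2 - 4*h + 3) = (h - 1)^2*(h - 3)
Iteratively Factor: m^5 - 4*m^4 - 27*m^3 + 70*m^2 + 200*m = (m + 4)*(m^4 - 8*m^3 + 5*m^2 + 50*m) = (m - 5)*(m + 4)*(m^3 - 3*m^2 - 10*m) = (m - 5)*(m + 2)*(m + 4)*(m^2 - 5*m) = (m - 5)^2*(m + 2)*(m + 4)*(m)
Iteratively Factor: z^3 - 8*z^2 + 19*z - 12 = (z - 4)*(z^2 - 4*z + 3) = (z - 4)*(z - 1)*(z - 3)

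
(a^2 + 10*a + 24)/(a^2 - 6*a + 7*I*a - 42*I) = (a^2 + 10*a + 24)/(a^2 + a*(-6 + 7*I) - 42*I)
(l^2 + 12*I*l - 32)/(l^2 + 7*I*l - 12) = (l + 8*I)/(l + 3*I)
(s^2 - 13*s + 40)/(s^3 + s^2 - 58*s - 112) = (s - 5)/(s^2 + 9*s + 14)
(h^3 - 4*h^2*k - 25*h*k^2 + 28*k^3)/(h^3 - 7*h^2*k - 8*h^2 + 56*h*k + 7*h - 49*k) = (h^2 + 3*h*k - 4*k^2)/(h^2 - 8*h + 7)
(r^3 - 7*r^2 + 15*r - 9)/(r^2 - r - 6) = (r^2 - 4*r + 3)/(r + 2)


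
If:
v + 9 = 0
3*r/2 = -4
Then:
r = -8/3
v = -9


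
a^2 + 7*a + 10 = (a + 2)*(a + 5)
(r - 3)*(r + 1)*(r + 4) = r^3 + 2*r^2 - 11*r - 12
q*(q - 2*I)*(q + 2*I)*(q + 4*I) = q^4 + 4*I*q^3 + 4*q^2 + 16*I*q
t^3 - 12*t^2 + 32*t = t*(t - 8)*(t - 4)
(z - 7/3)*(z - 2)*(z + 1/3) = z^3 - 4*z^2 + 29*z/9 + 14/9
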